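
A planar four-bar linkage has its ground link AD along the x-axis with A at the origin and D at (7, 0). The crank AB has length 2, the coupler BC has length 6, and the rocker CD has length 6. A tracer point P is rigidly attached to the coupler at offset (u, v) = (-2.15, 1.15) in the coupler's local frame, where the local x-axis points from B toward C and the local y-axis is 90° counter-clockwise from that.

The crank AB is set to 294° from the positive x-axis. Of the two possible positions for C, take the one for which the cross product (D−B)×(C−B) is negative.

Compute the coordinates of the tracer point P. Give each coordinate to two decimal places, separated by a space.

A=(0,0), D=(7.00,0)
B = A + 2.00·(cos294°, sin294°) = (0.8135, -1.8271)
|BD| = 6.4507
circle(B,6.00) ∩ circle(D,6.00): a=3.2253, h=5.0594
  candidates: C₊=(2.4737,3.9386) cross=32.636; C₋=(5.3397,-5.7657) cross=-32.636
  mode - wants cross < 0 → take C=(5.3397,-5.7657) (cross=-32.636)
ex = (C−B)/|BC| = (0.7544,-0.6564); ey = (0.6564,0.7544)
P = B + -2.15·ex + 1.15·ey = (-0.0535,0.4518)

-0.05 0.45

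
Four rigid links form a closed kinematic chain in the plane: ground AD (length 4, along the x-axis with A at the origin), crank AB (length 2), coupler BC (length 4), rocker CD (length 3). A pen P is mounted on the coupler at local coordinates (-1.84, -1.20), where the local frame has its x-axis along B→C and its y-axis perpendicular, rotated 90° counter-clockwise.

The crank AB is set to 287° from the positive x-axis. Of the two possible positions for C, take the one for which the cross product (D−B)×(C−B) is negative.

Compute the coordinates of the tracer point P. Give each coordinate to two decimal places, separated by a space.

A=(0,0), D=(4.00,0)
B = A + 2.00·(cos287°, sin287°) = (0.5847, -1.9126)
|BD| = 3.9143
circle(B,4.00) ∩ circle(D,3.00): a=2.8513, h=2.8053
  candidates: C₊=(1.7018,1.9283) cross=10.981; C₋=(4.4433,-2.9671) cross=-10.981
  mode - wants cross < 0 → take C=(4.4433,-2.9671) (cross=-10.981)
ex = (C−B)/|BC| = (0.9646,-0.2636); ey = (0.2636,0.9646)
P = B + -1.84·ex + -1.20·ey = (-1.5065,-2.5851)

-1.51 -2.59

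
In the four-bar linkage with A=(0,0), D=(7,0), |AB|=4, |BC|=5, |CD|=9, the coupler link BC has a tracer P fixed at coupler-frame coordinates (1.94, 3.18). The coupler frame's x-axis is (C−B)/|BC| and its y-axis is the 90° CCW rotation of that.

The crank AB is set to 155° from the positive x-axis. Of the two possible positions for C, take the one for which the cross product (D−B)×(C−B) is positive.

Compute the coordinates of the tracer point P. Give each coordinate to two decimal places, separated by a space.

-4.64 5.27

A=(0,0), D=(7.00,0)
B = A + 4.00·(cos155°, sin155°) = (-3.6252, 1.6905)
|BD| = 10.7589
circle(B,5.00) ∩ circle(D,9.00): a=2.7769, h=4.1580
  candidates: C₊=(-0.2295,5.3605) cross=44.735; C₋=(-1.5361,-2.8522) cross=-44.735
  mode + wants cross > 0 → take C=(-0.2295,5.3605) (cross=44.735)
ex = (C−B)/|BC| = (0.6792,0.7340); ey = (-0.7340,0.6792)
P = B + 1.94·ex + 3.18·ey = (-4.6418,5.2741)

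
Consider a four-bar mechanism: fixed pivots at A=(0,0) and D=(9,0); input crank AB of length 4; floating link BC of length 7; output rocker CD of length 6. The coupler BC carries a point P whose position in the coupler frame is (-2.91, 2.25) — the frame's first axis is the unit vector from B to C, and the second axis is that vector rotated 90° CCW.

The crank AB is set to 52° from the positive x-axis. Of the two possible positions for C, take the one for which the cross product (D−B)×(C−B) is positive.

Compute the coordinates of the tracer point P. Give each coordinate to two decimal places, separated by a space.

A=(0,0), D=(9.00,0)
B = A + 4.00·(cos52°, sin52°) = (2.4626, 3.1520)
|BD| = 7.2576
circle(B,7.00) ∩ circle(D,6.00): a=4.5244, h=5.3413
  candidates: C₊=(8.8579,5.9983) cross=38.765; C₋=(4.2183,-3.6242) cross=-38.765
  mode + wants cross > 0 → take C=(8.8579,5.9983) (cross=38.765)
ex = (C−B)/|BC| = (0.9136,0.4066); ey = (-0.4066,0.9136)
P = B + -2.91·ex + 2.25·ey = (-1.1108,4.0244)

-1.11 4.02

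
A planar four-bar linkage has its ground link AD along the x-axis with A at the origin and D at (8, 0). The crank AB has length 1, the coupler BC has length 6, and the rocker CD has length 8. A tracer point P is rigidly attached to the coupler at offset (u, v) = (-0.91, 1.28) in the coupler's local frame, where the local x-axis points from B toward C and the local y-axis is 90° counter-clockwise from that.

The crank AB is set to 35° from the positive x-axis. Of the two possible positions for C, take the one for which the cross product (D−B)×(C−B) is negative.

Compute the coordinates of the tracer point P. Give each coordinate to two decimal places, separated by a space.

1.89 1.72

A=(0,0), D=(8.00,0)
B = A + 1.00·(cos35°, sin35°) = (0.8192, 0.5736)
|BD| = 7.2037
circle(B,6.00) ∩ circle(D,8.00): a=1.6584, h=5.7663
  candidates: C₊=(2.9314,6.1895) cross=41.538; C₋=(2.0132,-5.3064) cross=-41.538
  mode - wants cross < 0 → take C=(2.0132,-5.3064) (cross=-41.538)
ex = (C−B)/|BC| = (0.1990,-0.9800); ey = (0.9800,0.1990)
P = B + -0.91·ex + 1.28·ey = (1.8925,1.7201)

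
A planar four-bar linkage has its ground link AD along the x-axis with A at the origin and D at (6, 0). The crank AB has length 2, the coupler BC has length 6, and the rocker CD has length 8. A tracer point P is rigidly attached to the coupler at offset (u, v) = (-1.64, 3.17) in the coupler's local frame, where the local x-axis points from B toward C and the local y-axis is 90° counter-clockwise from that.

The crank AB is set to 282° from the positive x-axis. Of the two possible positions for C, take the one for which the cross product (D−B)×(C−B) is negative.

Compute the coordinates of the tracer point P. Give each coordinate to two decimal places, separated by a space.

A=(0,0), D=(6.00,0)
B = A + 2.00·(cos282°, sin282°) = (0.4158, -1.9563)
|BD| = 5.9169
circle(B,6.00) ∩ circle(D,8.00): a=0.5924, h=5.9707
  candidates: C₊=(-0.9992,3.8745) cross=35.328; C₋=(2.9490,-7.3953) cross=-35.328
  mode - wants cross < 0 → take C=(2.9490,-7.3953) (cross=-35.328)
ex = (C−B)/|BC| = (0.4222,-0.9065); ey = (0.9065,0.4222)
P = B + -1.64·ex + 3.17·ey = (2.5971,0.8687)

2.60 0.87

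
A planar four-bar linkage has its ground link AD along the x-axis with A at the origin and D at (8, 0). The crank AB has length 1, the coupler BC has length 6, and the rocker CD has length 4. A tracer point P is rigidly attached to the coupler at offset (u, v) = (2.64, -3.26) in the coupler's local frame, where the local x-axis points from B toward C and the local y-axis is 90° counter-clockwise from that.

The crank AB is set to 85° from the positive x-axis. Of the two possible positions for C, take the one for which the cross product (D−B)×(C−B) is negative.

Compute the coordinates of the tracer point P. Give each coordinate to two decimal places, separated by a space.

A=(0,0), D=(8.00,0)
B = A + 1.00·(cos85°, sin85°) = (0.0872, 0.9962)
|BD| = 7.9753
circle(B,6.00) ∩ circle(D,4.00): a=5.2415, h=2.9200
  candidates: C₊=(5.6524,3.2386) cross=23.288; C₋=(4.9229,-2.5557) cross=-23.288
  mode - wants cross < 0 → take C=(4.9229,-2.5557) (cross=-23.288)
ex = (C−B)/|BC| = (0.8060,-0.5920); ey = (0.5920,0.8060)
P = B + 2.64·ex + -3.26·ey = (0.2850,-3.1940)

0.29 -3.19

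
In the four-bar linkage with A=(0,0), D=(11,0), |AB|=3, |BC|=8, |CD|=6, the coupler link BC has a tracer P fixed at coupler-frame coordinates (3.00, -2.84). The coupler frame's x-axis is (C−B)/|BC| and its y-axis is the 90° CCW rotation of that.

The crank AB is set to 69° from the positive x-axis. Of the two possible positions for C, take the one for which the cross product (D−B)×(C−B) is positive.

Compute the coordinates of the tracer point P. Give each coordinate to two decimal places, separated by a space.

A=(0,0), D=(11.00,0)
B = A + 3.00·(cos69°, sin69°) = (1.0751, 2.8007)
|BD| = 10.3125
circle(B,8.00) ∩ circle(D,6.00): a=6.5138, h=4.6444
  candidates: C₊=(8.6054,5.5015) cross=47.895; C₋=(6.0828,-3.4381) cross=-47.895
  mode + wants cross > 0 → take C=(8.6054,5.5015) (cross=47.895)
ex = (C−B)/|BC| = (0.9413,0.3376); ey = (-0.3376,0.9413)
P = B + 3.00·ex + -2.84·ey = (4.8577,1.1402)

4.86 1.14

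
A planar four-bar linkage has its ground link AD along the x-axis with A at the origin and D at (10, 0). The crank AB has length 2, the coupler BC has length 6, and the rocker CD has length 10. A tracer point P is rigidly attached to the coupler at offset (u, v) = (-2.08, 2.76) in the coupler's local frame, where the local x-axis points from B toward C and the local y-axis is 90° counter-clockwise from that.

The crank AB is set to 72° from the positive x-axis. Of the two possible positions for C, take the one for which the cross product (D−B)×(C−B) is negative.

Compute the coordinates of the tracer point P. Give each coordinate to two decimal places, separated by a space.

3.29 4.10

A=(0,0), D=(10.00,0)
B = A + 2.00·(cos72°, sin72°) = (0.6180, 1.9021)
|BD| = 9.5728
circle(B,6.00) ∩ circle(D,10.00): a=1.4436, h=5.8237
  candidates: C₊=(3.1901,7.3229) cross=55.750; C₋=(0.8757,-4.0924) cross=-55.750
  mode - wants cross < 0 → take C=(0.8757,-4.0924) (cross=-55.750)
ex = (C−B)/|BC| = (0.0429,-0.9991); ey = (0.9991,0.0429)
P = B + -2.08·ex + 2.76·ey = (3.2862,4.0987)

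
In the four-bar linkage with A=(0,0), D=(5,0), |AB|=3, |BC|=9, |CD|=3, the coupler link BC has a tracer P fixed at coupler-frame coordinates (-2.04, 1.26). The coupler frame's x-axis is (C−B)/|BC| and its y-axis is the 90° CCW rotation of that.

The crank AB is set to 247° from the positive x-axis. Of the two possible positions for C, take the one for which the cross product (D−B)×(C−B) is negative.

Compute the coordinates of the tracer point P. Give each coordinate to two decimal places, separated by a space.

-3.39 -1.85

A=(0,0), D=(5.00,0)
B = A + 3.00·(cos247°, sin247°) = (-1.1722, -2.7615)
|BD| = 6.7618
circle(B,9.00) ∩ circle(D,3.00): a=8.7049, h=2.2857
  candidates: C₊=(5.8402,2.8799) cross=15.455; C₋=(7.7072,-1.2928) cross=-15.455
  mode - wants cross < 0 → take C=(7.7072,-1.2928) (cross=-15.455)
ex = (C−B)/|BC| = (0.9866,0.1632); ey = (-0.1632,0.9866)
P = B + -2.04·ex + 1.26·ey = (-3.3905,-1.8513)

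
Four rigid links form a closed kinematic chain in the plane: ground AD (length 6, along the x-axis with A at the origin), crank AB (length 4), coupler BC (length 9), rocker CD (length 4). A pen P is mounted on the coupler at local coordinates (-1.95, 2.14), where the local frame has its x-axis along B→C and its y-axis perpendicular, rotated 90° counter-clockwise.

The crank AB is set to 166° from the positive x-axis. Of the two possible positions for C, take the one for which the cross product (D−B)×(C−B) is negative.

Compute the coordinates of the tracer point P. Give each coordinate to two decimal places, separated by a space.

A=(0,0), D=(6.00,0)
B = A + 4.00·(cos166°, sin166°) = (-3.8812, 0.9677)
|BD| = 9.9285
circle(B,9.00) ∩ circle(D,4.00): a=8.2376, h=3.6251
  candidates: C₊=(4.6706,3.7726) cross=35.991; C₋=(3.9639,-3.4430) cross=-35.991
  mode - wants cross < 0 → take C=(3.9639,-3.4430) (cross=-35.991)
ex = (C−B)/|BC| = (0.8717,-0.4901); ey = (0.4901,0.8717)
P = B + -1.95·ex + 2.14·ey = (-4.5322,3.7887)

-4.53 3.79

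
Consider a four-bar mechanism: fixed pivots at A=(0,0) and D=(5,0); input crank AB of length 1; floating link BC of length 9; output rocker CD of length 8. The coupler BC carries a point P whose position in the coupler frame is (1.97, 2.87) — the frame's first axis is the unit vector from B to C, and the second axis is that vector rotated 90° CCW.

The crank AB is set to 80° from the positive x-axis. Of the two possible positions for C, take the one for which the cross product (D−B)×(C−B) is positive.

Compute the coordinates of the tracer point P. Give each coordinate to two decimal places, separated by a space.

-0.80 4.33

A=(0,0), D=(5.00,0)
B = A + 1.00·(cos80°, sin80°) = (0.1736, 0.9848)
|BD| = 4.9258
circle(B,9.00) ∩ circle(D,8.00): a=4.1885, h=7.9660
  candidates: C₊=(5.8702,7.9525) cross=39.239; C₋=(2.6850,-7.6577) cross=-39.239
  mode + wants cross > 0 → take C=(5.8702,7.9525) (cross=39.239)
ex = (C−B)/|BC| = (0.6330,0.7742); ey = (-0.7742,0.6330)
P = B + 1.97·ex + 2.87·ey = (-0.8014,4.3265)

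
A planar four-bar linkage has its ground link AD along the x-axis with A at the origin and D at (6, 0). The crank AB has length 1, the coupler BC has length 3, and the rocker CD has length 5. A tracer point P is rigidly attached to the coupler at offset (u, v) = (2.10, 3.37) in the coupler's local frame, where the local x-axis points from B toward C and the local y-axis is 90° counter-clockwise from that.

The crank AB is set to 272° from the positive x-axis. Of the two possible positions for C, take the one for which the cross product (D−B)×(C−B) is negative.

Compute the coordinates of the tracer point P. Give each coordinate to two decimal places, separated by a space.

A=(0,0), D=(6.00,0)
B = A + 1.00·(cos272°, sin272°) = (0.0349, -0.9994)
|BD| = 6.0482
circle(B,3.00) ∩ circle(D,5.00): a=1.7014, h=2.4709
  candidates: C₊=(1.3047,1.7186) cross=14.944; C₋=(2.1212,-3.1552) cross=-14.944
  mode - wants cross < 0 → take C=(2.1212,-3.1552) (cross=-14.944)
ex = (C−B)/|BC| = (0.6954,-0.7186); ey = (0.7186,0.6954)
P = B + 2.10·ex + 3.37·ey = (3.9170,-0.1648)

3.92 -0.16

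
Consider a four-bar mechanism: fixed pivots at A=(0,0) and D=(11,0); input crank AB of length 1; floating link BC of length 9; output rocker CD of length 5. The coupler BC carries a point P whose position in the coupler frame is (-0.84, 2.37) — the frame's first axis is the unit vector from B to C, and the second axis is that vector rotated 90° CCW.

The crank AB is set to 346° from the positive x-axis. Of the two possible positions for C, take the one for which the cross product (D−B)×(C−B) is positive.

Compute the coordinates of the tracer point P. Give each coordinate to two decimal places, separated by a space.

A=(0,0), D=(11.00,0)
B = A + 1.00·(cos346°, sin346°) = (0.9703, -0.2419)
|BD| = 10.0326
circle(B,9.00) ∩ circle(D,5.00): a=7.8072, h=4.4774
  candidates: C₊=(8.6673,4.4225) cross=44.921; C₋=(8.8832,-4.5298) cross=-44.921
  mode + wants cross > 0 → take C=(8.6673,4.4225) (cross=44.921)
ex = (C−B)/|BC| = (0.8552,0.5183); ey = (-0.5183,0.8552)
P = B + -0.84·ex + 2.37·ey = (-0.9764,1.3496)

-0.98 1.35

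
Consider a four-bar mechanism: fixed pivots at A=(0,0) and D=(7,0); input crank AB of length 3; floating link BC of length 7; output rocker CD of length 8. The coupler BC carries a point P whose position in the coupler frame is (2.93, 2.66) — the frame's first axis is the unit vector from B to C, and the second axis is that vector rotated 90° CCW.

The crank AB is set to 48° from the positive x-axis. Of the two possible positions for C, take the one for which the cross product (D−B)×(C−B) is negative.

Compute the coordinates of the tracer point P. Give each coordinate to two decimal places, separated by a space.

3.95 -1.22

A=(0,0), D=(7.00,0)
B = A + 3.00·(cos48°, sin48°) = (2.0074, 2.2294)
|BD| = 5.4678
circle(B,7.00) ∩ circle(D,8.00): a=1.3622, h=6.8662
  candidates: C₊=(6.0508,7.9435) cross=37.543; C₋=(0.4516,-4.5955) cross=-37.543
  mode - wants cross < 0 → take C=(0.4516,-4.5955) (cross=-37.543)
ex = (C−B)/|BC| = (-0.2223,-0.9750); ey = (0.9750,-0.2223)
P = B + 2.93·ex + 2.66·ey = (3.9497,-1.2185)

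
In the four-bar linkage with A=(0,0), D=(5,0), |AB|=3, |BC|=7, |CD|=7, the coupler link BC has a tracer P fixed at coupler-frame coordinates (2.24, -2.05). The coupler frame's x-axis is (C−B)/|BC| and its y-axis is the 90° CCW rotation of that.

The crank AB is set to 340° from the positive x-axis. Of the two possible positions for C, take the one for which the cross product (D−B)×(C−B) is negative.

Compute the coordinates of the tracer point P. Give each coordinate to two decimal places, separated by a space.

2.43 -4.04

A=(0,0), D=(5.00,0)
B = A + 3.00·(cos340°, sin340°) = (2.8191, -1.0261)
|BD| = 2.4102
circle(B,7.00) ∩ circle(D,7.00): a=1.2051, h=6.8955
  candidates: C₊=(0.9741,5.7264) cross=16.620; C₋=(6.8450,-6.7525) cross=-16.620
  mode - wants cross < 0 → take C=(6.8450,-6.7525) (cross=-16.620)
ex = (C−B)/|BC| = (0.5751,-0.8181); ey = (0.8181,0.5751)
P = B + 2.24·ex + -2.05·ey = (2.4304,-4.0375)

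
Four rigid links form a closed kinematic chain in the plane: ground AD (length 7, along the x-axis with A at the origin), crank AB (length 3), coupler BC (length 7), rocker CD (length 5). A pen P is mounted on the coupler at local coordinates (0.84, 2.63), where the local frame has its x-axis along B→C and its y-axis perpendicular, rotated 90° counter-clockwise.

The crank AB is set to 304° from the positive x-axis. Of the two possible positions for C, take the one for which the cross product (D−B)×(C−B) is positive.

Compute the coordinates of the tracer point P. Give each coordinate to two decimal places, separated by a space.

A=(0,0), D=(7.00,0)
B = A + 3.00·(cos304°, sin304°) = (1.6776, -2.4871)
|BD| = 5.8749
circle(B,7.00) ∩ circle(D,5.00): a=4.9800, h=4.9193
  candidates: C₊=(4.1067,4.0779) cross=28.900; C₋=(8.2719,-4.8355) cross=-28.900
  mode + wants cross > 0 → take C=(4.1067,4.0779) (cross=28.900)
ex = (C−B)/|BC| = (0.3470,0.9379); ey = (-0.9379,0.3470)
P = B + 0.84·ex + 2.63·ey = (-0.4975,-0.7866)

-0.50 -0.79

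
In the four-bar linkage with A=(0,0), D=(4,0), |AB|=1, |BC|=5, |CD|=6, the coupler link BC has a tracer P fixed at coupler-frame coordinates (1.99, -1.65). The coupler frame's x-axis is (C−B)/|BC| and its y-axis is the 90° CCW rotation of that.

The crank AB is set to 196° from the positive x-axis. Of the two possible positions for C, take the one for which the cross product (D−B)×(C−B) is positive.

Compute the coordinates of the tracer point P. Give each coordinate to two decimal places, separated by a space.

1.09 1.30

A=(0,0), D=(4.00,0)
B = A + 1.00·(cos196°, sin196°) = (-0.9613, -0.2756)
|BD| = 4.9689
circle(B,5.00) ∩ circle(D,6.00): a=1.3776, h=4.8065
  candidates: C₊=(0.1476,4.5999) cross=23.883; C₋=(0.6808,-4.9983) cross=-23.883
  mode + wants cross > 0 → take C=(0.1476,4.5999) (cross=23.883)
ex = (C−B)/|BC| = (0.2218,0.9751); ey = (-0.9751,0.2218)
P = B + 1.99·ex + -1.65·ey = (1.0890,1.2989)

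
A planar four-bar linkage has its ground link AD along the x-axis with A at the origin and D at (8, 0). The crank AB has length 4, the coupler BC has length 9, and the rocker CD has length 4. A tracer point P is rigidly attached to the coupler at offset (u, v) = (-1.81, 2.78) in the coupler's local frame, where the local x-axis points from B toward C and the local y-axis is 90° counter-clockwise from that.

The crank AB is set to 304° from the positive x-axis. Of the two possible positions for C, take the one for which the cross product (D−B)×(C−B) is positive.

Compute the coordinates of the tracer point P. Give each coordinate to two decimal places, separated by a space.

-1.08 -3.15

A=(0,0), D=(8.00,0)
B = A + 4.00·(cos304°, sin304°) = (2.2368, -3.3162)
|BD| = 6.6492
circle(B,9.00) ∩ circle(D,4.00): a=8.2124, h=3.6819
  candidates: C₊=(7.5187,3.9709) cross=24.482; C₋=(11.1912,-2.4117) cross=-24.482
  mode + wants cross > 0 → take C=(7.5187,3.9709) (cross=24.482)
ex = (C−B)/|BC| = (0.5869,0.8097); ey = (-0.8097,0.5869)
P = B + -1.81·ex + 2.78·ey = (-1.0764,-3.1501)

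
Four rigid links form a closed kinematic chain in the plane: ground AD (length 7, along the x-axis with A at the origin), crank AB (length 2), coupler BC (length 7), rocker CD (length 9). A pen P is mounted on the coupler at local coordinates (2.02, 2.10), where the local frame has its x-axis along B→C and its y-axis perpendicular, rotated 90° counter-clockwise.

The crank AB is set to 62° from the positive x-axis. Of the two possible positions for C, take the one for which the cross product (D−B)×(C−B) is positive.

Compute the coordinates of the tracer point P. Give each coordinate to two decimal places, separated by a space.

-0.28 4.41

A=(0,0), D=(7.00,0)
B = A + 2.00·(cos62°, sin62°) = (0.9389, 1.7659)
|BD| = 6.3131
circle(B,7.00) ∩ circle(D,9.00): a=0.6221, h=6.9723
  candidates: C₊=(3.4865,8.2859) cross=44.017; C₋=(-0.4141,-5.1021) cross=-44.017
  mode + wants cross > 0 → take C=(3.4865,8.2859) (cross=44.017)
ex = (C−B)/|BC| = (0.3639,0.9314); ey = (-0.9314,0.3639)
P = B + 2.02·ex + 2.10·ey = (-0.2819,4.4116)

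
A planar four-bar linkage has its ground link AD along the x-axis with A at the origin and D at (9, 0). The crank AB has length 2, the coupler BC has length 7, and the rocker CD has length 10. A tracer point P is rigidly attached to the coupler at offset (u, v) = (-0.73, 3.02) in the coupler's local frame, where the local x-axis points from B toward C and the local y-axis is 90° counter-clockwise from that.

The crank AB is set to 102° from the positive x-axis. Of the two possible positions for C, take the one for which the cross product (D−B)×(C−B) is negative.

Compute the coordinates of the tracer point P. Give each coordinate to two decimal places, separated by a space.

2.51 3.01

A=(0,0), D=(9.00,0)
B = A + 2.00·(cos102°, sin102°) = (-0.4158, 1.9563)
|BD| = 9.6169
circle(B,7.00) ∩ circle(D,10.00): a=2.1569, h=6.6594
  candidates: C₊=(3.0506,8.0377) cross=64.043; C₋=(0.3413,-5.0026) cross=-64.043
  mode - wants cross < 0 → take C=(0.3413,-5.0026) (cross=-64.043)
ex = (C−B)/|BC| = (0.1082,-0.9941); ey = (0.9941,0.1082)
P = B + -0.73·ex + 3.02·ey = (2.5075,3.0086)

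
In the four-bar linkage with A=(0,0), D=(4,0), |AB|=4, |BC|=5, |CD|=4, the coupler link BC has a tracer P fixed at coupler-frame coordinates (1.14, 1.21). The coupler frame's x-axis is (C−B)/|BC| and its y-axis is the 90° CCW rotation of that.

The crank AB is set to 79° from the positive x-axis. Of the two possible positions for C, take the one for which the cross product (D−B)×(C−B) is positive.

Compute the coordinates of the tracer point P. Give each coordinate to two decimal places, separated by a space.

A=(0,0), D=(4.00,0)
B = A + 4.00·(cos79°, sin79°) = (0.7632, 3.9265)
|BD| = 5.0886
circle(B,5.00) ∩ circle(D,4.00): a=3.4286, h=3.6393
  candidates: C₊=(5.7523,3.5958) cross=18.519; C₋=(0.1360,-1.0340) cross=-18.519
  mode + wants cross > 0 → take C=(5.7523,3.5958) (cross=18.519)
ex = (C−B)/|BC| = (0.9978,-0.0661); ey = (0.0661,0.9978)
P = B + 1.14·ex + 1.21·ey = (1.9808,5.0584)

1.98 5.06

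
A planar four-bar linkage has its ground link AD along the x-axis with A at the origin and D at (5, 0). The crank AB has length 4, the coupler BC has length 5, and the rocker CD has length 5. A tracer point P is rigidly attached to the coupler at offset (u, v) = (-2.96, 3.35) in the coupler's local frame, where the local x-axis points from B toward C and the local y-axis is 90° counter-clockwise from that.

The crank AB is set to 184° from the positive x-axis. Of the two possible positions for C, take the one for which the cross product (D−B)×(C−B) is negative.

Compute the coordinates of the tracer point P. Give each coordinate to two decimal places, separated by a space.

A=(0,0), D=(5.00,0)
B = A + 4.00·(cos184°, sin184°) = (-3.9903, -0.2790)
|BD| = 8.9946
circle(B,5.00) ∩ circle(D,5.00): a=4.4973, h=2.1850
  candidates: C₊=(0.4371,2.0445) cross=19.653; C₋=(0.5727,-2.3235) cross=-19.653
  mode - wants cross < 0 → take C=(0.5727,-2.3235) (cross=-19.653)
ex = (C−B)/|BC| = (0.9126,-0.4089); ey = (0.4089,0.9126)
P = B + -2.96·ex + 3.35·ey = (-5.3217,3.9884)

-5.32 3.99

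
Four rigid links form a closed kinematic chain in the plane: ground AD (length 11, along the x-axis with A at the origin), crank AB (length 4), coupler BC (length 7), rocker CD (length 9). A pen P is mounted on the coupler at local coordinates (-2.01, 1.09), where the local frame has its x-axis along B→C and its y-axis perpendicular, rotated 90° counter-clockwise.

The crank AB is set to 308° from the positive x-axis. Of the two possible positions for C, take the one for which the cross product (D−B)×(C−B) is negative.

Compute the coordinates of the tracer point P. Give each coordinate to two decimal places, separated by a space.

A=(0,0), D=(11.00,0)
B = A + 4.00·(cos308°, sin308°) = (2.4626, -3.1520)
|BD| = 9.1006
circle(B,7.00) ∩ circle(D,9.00): a=2.7922, h=6.4190
  candidates: C₊=(2.8588,3.8367) cross=58.417; C₋=(7.3053,-8.2066) cross=-58.417
  mode - wants cross < 0 → take C=(7.3053,-8.2066) (cross=-58.417)
ex = (C−B)/|BC| = (0.6918,-0.7221); ey = (0.7221,0.6918)
P = B + -2.01·ex + 1.09·ey = (1.8592,-0.9466)

1.86 -0.95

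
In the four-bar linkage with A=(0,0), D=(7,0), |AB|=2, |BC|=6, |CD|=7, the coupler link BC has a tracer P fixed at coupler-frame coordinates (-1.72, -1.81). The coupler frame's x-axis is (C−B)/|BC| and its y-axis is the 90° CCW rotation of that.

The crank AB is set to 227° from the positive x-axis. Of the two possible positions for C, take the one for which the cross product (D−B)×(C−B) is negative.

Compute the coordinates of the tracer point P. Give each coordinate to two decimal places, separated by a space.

A=(0,0), D=(7.00,0)
B = A + 2.00·(cos227°, sin227°) = (-1.3640, -1.4627)
|BD| = 8.4909
circle(B,6.00) ∩ circle(D,7.00): a=3.4799, h=4.8877
  candidates: C₊=(1.2219,3.9514) cross=41.501; C₋=(2.9059,-5.6779) cross=-41.501
  mode - wants cross < 0 → take C=(2.9059,-5.6779) (cross=-41.501)
ex = (C−B)/|BC| = (0.7117,-0.7025); ey = (0.7025,0.7117)
P = B + -1.72·ex + -1.81·ey = (-3.8596,-1.5424)

-3.86 -1.54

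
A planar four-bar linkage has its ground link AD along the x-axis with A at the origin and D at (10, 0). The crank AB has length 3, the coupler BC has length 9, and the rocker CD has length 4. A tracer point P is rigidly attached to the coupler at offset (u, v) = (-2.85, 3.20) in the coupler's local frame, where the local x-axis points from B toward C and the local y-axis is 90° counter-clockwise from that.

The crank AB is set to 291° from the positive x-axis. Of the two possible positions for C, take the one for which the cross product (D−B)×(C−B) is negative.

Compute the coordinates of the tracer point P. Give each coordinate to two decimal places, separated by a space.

-1.32 0.75

A=(0,0), D=(10.00,0)
B = A + 3.00·(cos291°, sin291°) = (1.0751, -2.8007)
|BD| = 9.3540
circle(B,9.00) ∩ circle(D,4.00): a=8.1515, h=3.8149
  candidates: C₊=(7.7103,3.2799) cross=35.685; C₋=(9.9948,-4.0000) cross=-35.685
  mode - wants cross < 0 → take C=(9.9948,-4.0000) (cross=-35.685)
ex = (C−B)/|BC| = (0.9911,-0.1333); ey = (0.1333,0.9911)
P = B + -2.85·ex + 3.20·ey = (-1.3231,0.7505)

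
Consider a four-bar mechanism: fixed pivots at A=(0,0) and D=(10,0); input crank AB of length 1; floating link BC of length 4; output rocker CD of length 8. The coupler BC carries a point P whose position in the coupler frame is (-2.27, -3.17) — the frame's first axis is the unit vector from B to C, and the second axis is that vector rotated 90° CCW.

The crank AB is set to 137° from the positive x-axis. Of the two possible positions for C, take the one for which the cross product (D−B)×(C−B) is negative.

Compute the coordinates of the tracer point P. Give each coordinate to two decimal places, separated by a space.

-4.54 -0.17

A=(0,0), D=(10.00,0)
B = A + 1.00·(cos137°, sin137°) = (-0.7314, 0.6820)
|BD| = 10.7530
circle(B,4.00) ∩ circle(D,8.00): a=3.1446, h=2.4722
  candidates: C₊=(2.5637,2.9498) cross=26.583; C₋=(2.2501,-1.9847) cross=-26.583
  mode - wants cross < 0 → take C=(2.2501,-1.9847) (cross=-26.583)
ex = (C−B)/|BC| = (0.7454,-0.6667); ey = (0.6667,0.7454)
P = B + -2.27·ex + -3.17·ey = (-4.5366,-0.1675)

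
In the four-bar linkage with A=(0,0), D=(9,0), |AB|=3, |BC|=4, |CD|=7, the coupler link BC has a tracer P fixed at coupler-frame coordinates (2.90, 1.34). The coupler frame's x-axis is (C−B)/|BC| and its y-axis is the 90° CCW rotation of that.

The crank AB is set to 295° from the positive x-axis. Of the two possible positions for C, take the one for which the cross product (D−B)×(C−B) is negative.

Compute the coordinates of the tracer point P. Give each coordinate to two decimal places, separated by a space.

A=(0,0), D=(9.00,0)
B = A + 3.00·(cos295°, sin295°) = (1.2679, -2.7189)
|BD| = 8.1963
circle(B,4.00) ∩ circle(D,7.00): a=2.0850, h=3.4136
  candidates: C₊=(2.1024,1.1930) cross=27.979; C₋=(4.3672,-5.2476) cross=-27.979
  mode - wants cross < 0 → take C=(4.3672,-5.2476) (cross=-27.979)
ex = (C−B)/|BC| = (0.7748,-0.6322); ey = (0.6322,0.7748)
P = B + 2.90·ex + 1.34·ey = (4.3620,-3.5139)

4.36 -3.51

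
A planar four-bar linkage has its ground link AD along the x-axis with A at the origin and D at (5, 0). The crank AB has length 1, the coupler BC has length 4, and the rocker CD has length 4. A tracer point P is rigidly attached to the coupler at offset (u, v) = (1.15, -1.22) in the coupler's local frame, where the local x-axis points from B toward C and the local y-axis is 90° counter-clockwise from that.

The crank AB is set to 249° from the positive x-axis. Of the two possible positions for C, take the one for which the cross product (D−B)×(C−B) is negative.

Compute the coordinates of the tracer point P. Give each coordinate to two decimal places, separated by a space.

A=(0,0), D=(5.00,0)
B = A + 1.00·(cos249°, sin249°) = (-0.3584, -0.9336)
|BD| = 5.4391
circle(B,4.00) ∩ circle(D,4.00): a=2.7195, h=2.9333
  candidates: C₊=(1.8173,2.4229) cross=15.954; C₋=(2.8243,-3.3565) cross=-15.954
  mode - wants cross < 0 → take C=(2.8243,-3.3565) (cross=-15.954)
ex = (C−B)/|BC| = (0.7957,-0.6057); ey = (0.6057,0.7957)
P = B + 1.15·ex + -1.22·ey = (-0.1824,-2.6009)

-0.18 -2.60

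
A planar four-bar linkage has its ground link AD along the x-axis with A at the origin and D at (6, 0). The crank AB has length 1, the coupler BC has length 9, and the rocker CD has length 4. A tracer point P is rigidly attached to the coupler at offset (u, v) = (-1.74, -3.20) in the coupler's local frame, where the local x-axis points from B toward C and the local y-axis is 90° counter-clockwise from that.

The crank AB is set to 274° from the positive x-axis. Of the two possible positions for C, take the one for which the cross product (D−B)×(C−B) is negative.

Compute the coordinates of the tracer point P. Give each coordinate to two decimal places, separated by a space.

-2.26 -3.79

A=(0,0), D=(6.00,0)
B = A + 1.00·(cos274°, sin274°) = (0.0698, -0.9976)
|BD| = 6.0136
circle(B,9.00) ∩ circle(D,4.00): a=8.4112, h=3.2017
  candidates: C₊=(7.8333,3.5551) cross=19.254; C₋=(8.8956,-2.7596) cross=-19.254
  mode - wants cross < 0 → take C=(8.8956,-2.7596) (cross=-19.254)
ex = (C−B)/|BC| = (0.9806,-0.1958); ey = (0.1958,0.9806)
P = B + -1.74·ex + -3.20·ey = (-2.2631,-3.7950)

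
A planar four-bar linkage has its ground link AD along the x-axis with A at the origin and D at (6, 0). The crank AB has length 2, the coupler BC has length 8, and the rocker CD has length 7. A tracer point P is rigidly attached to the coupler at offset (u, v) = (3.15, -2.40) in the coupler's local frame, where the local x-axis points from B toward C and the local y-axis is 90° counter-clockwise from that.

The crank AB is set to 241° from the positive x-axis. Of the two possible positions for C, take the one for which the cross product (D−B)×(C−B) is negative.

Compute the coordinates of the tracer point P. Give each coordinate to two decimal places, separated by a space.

A=(0,0), D=(6.00,0)
B = A + 2.00·(cos241°, sin241°) = (-0.9696, -1.7492)
|BD| = 7.1858
circle(B,8.00) ∩ circle(D,7.00): a=4.6366, h=6.5193
  candidates: C₊=(1.9405,5.7027) cross=46.847; C₋=(5.1145,-6.9438) cross=-46.847
  mode - wants cross < 0 → take C=(5.1145,-6.9438) (cross=-46.847)
ex = (C−B)/|BC| = (0.7605,-0.6493); ey = (0.6493,0.7605)
P = B + 3.15·ex + -2.40·ey = (-0.1323,-5.6198)

-0.13 -5.62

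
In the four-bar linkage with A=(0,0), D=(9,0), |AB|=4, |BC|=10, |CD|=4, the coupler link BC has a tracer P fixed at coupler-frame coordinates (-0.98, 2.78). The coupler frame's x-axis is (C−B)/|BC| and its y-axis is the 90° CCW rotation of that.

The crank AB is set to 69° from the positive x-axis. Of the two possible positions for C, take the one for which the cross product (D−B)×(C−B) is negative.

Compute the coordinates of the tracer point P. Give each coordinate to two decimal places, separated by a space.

A=(0,0), D=(9.00,0)
B = A + 4.00·(cos69°, sin69°) = (1.4335, 3.7343)
|BD| = 8.4379
circle(B,10.00) ∩ circle(D,4.00): a=9.1965, h=3.9274
  candidates: C₊=(11.4184,3.1861) cross=33.139; C₋=(7.9422,-3.8576) cross=-33.139
  mode - wants cross < 0 → take C=(7.9422,-3.8576) (cross=-33.139)
ex = (C−B)/|BC| = (0.6509,-0.7592); ey = (0.7592,0.6509)
P = B + -0.98·ex + 2.78·ey = (2.9062,6.2877)

2.91 6.29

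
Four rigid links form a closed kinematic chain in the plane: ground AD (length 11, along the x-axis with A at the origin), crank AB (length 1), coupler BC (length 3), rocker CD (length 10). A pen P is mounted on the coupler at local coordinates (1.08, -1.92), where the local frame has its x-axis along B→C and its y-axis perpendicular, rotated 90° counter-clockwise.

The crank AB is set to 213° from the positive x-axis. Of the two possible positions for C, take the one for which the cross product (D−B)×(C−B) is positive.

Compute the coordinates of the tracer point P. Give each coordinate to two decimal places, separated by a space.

1.32 -1.01

A=(0,0), D=(11.00,0)
B = A + 1.00·(cos213°, sin213°) = (-0.8387, -0.5446)
|BD| = 11.8512
circle(B,3.00) ∩ circle(D,10.00): a=2.0863, h=2.1558
  candidates: C₊=(1.1464,1.7047) cross=25.548; C₋=(1.3445,-2.6022) cross=-25.548
  mode + wants cross > 0 → take C=(1.1464,1.7047) (cross=25.548)
ex = (C−B)/|BC| = (0.6617,0.7498); ey = (-0.7498,0.6617)
P = B + 1.08·ex + -1.92·ey = (1.3155,-1.0053)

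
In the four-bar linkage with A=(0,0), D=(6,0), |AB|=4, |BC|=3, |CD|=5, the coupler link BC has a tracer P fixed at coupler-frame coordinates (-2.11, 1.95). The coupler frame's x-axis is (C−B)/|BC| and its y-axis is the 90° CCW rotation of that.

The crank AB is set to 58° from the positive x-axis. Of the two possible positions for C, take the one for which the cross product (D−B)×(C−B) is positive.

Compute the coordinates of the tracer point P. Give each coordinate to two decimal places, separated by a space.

A=(0,0), D=(6.00,0)
B = A + 4.00·(cos58°, sin58°) = (2.1197, 3.3922)
|BD| = 5.1540
circle(B,3.00) ∩ circle(D,5.00): a=1.0248, h=2.8195
  candidates: C₊=(4.7470,4.8404) cross=14.532; C₋=(1.0355,0.5949) cross=-14.532
  mode + wants cross > 0 → take C=(4.7470,4.8404) (cross=14.532)
ex = (C−B)/|BC| = (0.8758,0.4827); ey = (-0.4827,0.8758)
P = B + -2.11·ex + 1.95·ey = (-0.6695,4.0813)

-0.67 4.08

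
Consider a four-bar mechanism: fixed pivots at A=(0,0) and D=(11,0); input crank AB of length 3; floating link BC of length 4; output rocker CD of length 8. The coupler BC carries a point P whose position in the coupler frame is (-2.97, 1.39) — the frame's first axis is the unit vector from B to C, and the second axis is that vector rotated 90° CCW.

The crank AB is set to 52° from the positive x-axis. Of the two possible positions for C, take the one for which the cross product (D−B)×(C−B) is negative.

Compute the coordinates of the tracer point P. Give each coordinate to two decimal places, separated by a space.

2.21 5.62

A=(0,0), D=(11.00,0)
B = A + 3.00·(cos52°, sin52°) = (1.8470, 2.3640)
|BD| = 9.4534
circle(B,4.00) ∩ circle(D,8.00): a=2.1879, h=3.3486
  candidates: C₊=(4.8028,5.0591) cross=31.655; C₋=(3.1280,-1.4253) cross=-31.655
  mode - wants cross < 0 → take C=(3.1280,-1.4253) (cross=-31.655)
ex = (C−B)/|BC| = (0.3203,-0.9473); ey = (0.9473,0.3203)
P = B + -2.97·ex + 1.39·ey = (2.2126,5.6228)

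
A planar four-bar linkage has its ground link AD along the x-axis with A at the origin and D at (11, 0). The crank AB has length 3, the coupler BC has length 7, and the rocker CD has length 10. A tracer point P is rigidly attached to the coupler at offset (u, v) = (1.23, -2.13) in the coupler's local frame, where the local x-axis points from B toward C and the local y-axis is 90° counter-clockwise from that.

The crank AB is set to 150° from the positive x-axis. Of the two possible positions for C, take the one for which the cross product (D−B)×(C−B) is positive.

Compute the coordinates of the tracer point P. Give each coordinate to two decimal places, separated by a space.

A=(0,0), D=(11.00,0)
B = A + 3.00·(cos150°, sin150°) = (-2.5981, 1.5000)
|BD| = 13.6806
circle(B,7.00) ∩ circle(D,10.00): a=4.9763, h=4.9230
  candidates: C₊=(2.8880,5.8477) cross=67.350; C₋=(1.8085,-3.9390) cross=-67.350
  mode + wants cross > 0 → take C=(2.8880,5.8477) (cross=67.350)
ex = (C−B)/|BC| = (0.7837,0.6211); ey = (-0.6211,0.7837)
P = B + 1.23·ex + -2.13·ey = (-0.3111,0.5946)

-0.31 0.59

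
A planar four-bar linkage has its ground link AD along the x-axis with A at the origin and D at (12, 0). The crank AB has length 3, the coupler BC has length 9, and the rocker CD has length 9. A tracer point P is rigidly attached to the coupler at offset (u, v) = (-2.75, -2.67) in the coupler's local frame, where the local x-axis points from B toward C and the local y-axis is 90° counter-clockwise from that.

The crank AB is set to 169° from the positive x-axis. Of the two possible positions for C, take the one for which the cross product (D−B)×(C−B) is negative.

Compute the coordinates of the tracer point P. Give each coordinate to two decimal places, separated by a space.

A=(0,0), D=(12.00,0)
B = A + 3.00·(cos169°, sin169°) = (-2.9449, 0.5724)
|BD| = 14.9558
circle(B,9.00) ∩ circle(D,9.00): a=7.4779, h=5.0081
  candidates: C₊=(4.7192,5.2906) cross=74.900; C₋=(4.3359,-4.7182) cross=-74.900
  mode - wants cross < 0 → take C=(4.3359,-4.7182) (cross=-74.900)
ex = (C−B)/|BC| = (0.8090,-0.5878); ey = (0.5878,0.8090)
P = B + -2.75·ex + -2.67·ey = (-6.7391,0.0290)

-6.74 0.03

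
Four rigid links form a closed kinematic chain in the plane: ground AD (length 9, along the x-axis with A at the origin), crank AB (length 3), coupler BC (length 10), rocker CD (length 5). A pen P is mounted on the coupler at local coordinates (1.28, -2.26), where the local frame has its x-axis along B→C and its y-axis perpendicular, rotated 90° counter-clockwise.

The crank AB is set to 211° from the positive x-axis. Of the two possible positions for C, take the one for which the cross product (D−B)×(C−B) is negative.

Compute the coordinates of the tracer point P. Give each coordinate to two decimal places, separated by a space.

A=(0,0), D=(9.00,0)
B = A + 3.00·(cos211°, sin211°) = (-2.5715, -1.5451)
|BD| = 11.6742
circle(B,10.00) ∩ circle(D,5.00): a=9.0493, h=4.2556
  candidates: C₊=(5.8350,3.8707) cross=49.680; C₋=(6.9614,-4.5656) cross=-49.680
  mode - wants cross < 0 → take C=(6.9614,-4.5656) (cross=-49.680)
ex = (C−B)/|BC| = (0.9533,-0.3020); ey = (0.3020,0.9533)
P = B + 1.28·ex + -2.26·ey = (-2.0339,-4.0862)

-2.03 -4.09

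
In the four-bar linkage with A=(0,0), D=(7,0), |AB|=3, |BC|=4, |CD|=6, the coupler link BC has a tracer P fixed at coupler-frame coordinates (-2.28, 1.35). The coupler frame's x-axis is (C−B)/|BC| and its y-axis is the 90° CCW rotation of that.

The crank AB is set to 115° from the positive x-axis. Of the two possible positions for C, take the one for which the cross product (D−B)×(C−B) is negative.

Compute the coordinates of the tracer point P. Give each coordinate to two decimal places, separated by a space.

-1.47 5.36

A=(0,0), D=(7.00,0)
B = A + 3.00·(cos115°, sin115°) = (-1.2679, 2.7189)
|BD| = 8.7034
circle(B,4.00) ∩ circle(D,6.00): a=3.2028, h=2.3963
  candidates: C₊=(2.5232,3.9948) cross=20.856; C₋=(1.0260,-0.5580) cross=-20.856
  mode - wants cross < 0 → take C=(1.0260,-0.5580) (cross=-20.856)
ex = (C−B)/|BC| = (0.5735,-0.8192); ey = (0.8192,0.5735)
P = B + -2.28·ex + 1.35·ey = (-1.4694,5.3609)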